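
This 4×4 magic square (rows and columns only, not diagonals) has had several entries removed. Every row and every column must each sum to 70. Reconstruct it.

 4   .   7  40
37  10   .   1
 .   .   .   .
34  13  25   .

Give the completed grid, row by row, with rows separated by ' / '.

4 19 7 40 / 37 10 22 1 / -5 28 16 31 / 34 13 25 -2

Using row 1: 4 + 7 + 40 + ? → (1,2) = 70 − 51 = 19.
Row 2: 37 + 10 + 1 + ? = 70, so (2,3) = 22.
Row 4 needs 70; the known cells sum to 72, so (4,4) = -2.
The remaining cell in column 1 is (3,1) = 70 − 75 = -5.
From column 2, 70 − (19 + 10 + 13) gives (3,2) = 28.
The remaining cell in column 3 is (3,3) = 70 − 54 = 16.
From column 4, 70 − (40 + 1 + (-2)) gives (3,4) = 31.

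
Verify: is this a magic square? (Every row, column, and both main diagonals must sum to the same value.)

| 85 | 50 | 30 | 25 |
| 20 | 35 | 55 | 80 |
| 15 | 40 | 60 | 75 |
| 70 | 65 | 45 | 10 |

Row 1: 85 + 50 + 30 + 25 = 190.
Row 2: 20 + 35 + 55 + 80 = 190.
Row 3: 15 + 40 + 60 + 75 = 190.
Row 4: 70 + 65 + 45 + 10 = 190.
Column 1: 85 + 20 + 15 + 70 = 190.
Column 2: 50 + 35 + 40 + 65 = 190.
Column 3: 30 + 55 + 60 + 45 = 190.
Column 4: 25 + 80 + 75 + 10 = 190.
Main diagonal: 85 + 35 + 60 + 10 = 190.
Anti-diagonal: 25 + 55 + 40 + 70 = 190.
All lines sum to 190.

Yes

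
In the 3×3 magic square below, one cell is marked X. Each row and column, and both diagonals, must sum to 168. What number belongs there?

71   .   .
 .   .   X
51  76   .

66

Row 3 must total 168; the given cells sum to 127, so (3,3) = 41.
The remaining cell in column 1 is (2,1) = 168 − 122 = 46.
Main diagonal must total 168; the given cells sum to 112, so (2,2) = 56.
The remaining cell in anti-diagonal is (1,3) = 168 − 107 = 61.
Row 1 needs 168; the known cells sum to 132, so (1,2) = 36.
Row 2 must total 168; the given cells sum to 102, so (2,3) = 66.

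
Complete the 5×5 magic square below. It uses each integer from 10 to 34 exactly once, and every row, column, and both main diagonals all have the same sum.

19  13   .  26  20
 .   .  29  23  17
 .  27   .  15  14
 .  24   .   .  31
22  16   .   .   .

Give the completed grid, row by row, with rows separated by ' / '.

19 13 32 26 20 / 11 30 29 23 17 / 33 27 21 15 14 / 25 24 18 12 31 / 22 16 10 34 28

The entries are 10 through 34, which sum to 550, so each line sums to 550/5 = 110.
Using row 1: 19 + 13 + 26 + 20 + ? → (1,3) = 110 − 78 = 32.
Column 2 must total 110; the given cells sum to 80, so (2,2) = 30.
Using column 5: 20 + 17 + 14 + 31 + ? → (5,5) = 110 − 82 = 28.
The remaining cell in anti-diagonal is (3,3) = 110 − 89 = 21.
From row 2, 110 − (30 + 29 + 23 + 17) gives (2,1) = 11.
From row 3, 110 − (27 + 21 + 15 + 14) gives (3,1) = 33.
Column 1 must total 110; the given cells sum to 85, so (4,1) = 25.
Main diagonal needs 110; the known cells sum to 98, so (4,4) = 12.
From row 4, 110 − (25 + 24 + 12 + 31) gives (4,3) = 18.
Column 3 needs 110; the known cells sum to 100, so (5,3) = 10.
Using column 4: 26 + 23 + 15 + 12 + ? → (5,4) = 110 − 76 = 34.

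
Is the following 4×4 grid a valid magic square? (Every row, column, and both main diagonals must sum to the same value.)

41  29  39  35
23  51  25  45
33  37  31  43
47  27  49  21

Yes

Row 1: 41 + 29 + 39 + 35 = 144.
Row 2: 23 + 51 + 25 + 45 = 144.
Row 3: 33 + 37 + 31 + 43 = 144.
Row 4: 47 + 27 + 49 + 21 = 144.
Column 1: 41 + 23 + 33 + 47 = 144.
Column 2: 29 + 51 + 37 + 27 = 144.
Column 3: 39 + 25 + 31 + 49 = 144.
Column 4: 35 + 45 + 43 + 21 = 144.
Main diagonal: 41 + 51 + 31 + 21 = 144.
Anti-diagonal: 35 + 25 + 37 + 47 = 144.
All lines sum to 144.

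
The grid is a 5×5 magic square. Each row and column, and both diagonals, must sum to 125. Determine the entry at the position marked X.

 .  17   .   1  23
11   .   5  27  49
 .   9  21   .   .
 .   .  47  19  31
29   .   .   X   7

Row 2 needs 125; the known cells sum to 92, so (2,2) = 33.
The remaining cell in column 5 is (3,5) = 125 − 110 = 15.
Main diagonal needs 125; the known cells sum to 80, so (1,1) = 45.
The remaining cell in anti-diagonal is (4,2) = 125 − 100 = 25.
Row 1 needs 125; the known cells sum to 86, so (1,3) = 39.
Row 4 must total 125; the given cells sum to 122, so (4,1) = 3.
Column 1 needs 125; the known cells sum to 88, so (3,1) = 37.
The remaining cell in column 2 is (5,2) = 125 − 84 = 41.
The remaining cell in column 3 is (5,3) = 125 − 112 = 13.
Row 3 needs 125; the known cells sum to 82, so (3,4) = 43.
Row 5 must total 125; the given cells sum to 90, so (5,4) = 35.

35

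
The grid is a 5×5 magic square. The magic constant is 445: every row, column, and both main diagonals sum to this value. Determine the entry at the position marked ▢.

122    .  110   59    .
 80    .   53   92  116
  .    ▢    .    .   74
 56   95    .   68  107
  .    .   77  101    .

Using row 2: 80 + 53 + 92 + 116 + ? → (2,2) = 445 − 341 = 104.
The remaining cell in row 4 is (4,3) = 445 − 326 = 119.
Column 3 needs 445; the known cells sum to 359, so (3,3) = 86.
Column 4: 59 + 92 + 68 + 101 + ? = 445, so (3,4) = 125.
Main diagonal needs 445; the known cells sum to 380, so (5,5) = 65.
Column 5 needs 445; the known cells sum to 362, so (1,5) = 83.
Anti-diagonal must total 445; the given cells sum to 356, so (5,1) = 89.
Using row 1: 122 + 110 + 59 + 83 + ? → (1,2) = 445 − 374 = 71.
Using row 5: 89 + 77 + 101 + 65 + ? → (5,2) = 445 − 332 = 113.
Column 1 must total 445; the given cells sum to 347, so (3,1) = 98.
Column 2 must total 445; the given cells sum to 383, so (3,2) = 62.

62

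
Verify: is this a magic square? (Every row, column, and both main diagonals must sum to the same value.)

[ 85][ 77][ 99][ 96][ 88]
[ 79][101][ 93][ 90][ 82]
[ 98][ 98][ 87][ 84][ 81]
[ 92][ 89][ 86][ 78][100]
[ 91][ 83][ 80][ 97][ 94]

No — row 3 sums to 448 but main diagonal sums to 445.

Row 1: 85 + 77 + 99 + 96 + 88 = 445.
Row 2: 79 + 101 + 93 + 90 + 82 = 445.
Row 3: 98 + 98 + 87 + 84 + 81 = 448.
Row 4: 92 + 89 + 86 + 78 + 100 = 445.
Row 5: 91 + 83 + 80 + 97 + 94 = 445.
Column 1: 85 + 79 + 98 + 92 + 91 = 445.
Column 2: 77 + 101 + 98 + 89 + 83 = 448.
Column 3: 99 + 93 + 87 + 86 + 80 = 445.
Column 4: 96 + 90 + 84 + 78 + 97 = 445.
Column 5: 88 + 82 + 81 + 100 + 94 = 445.
Main diagonal: 85 + 101 + 87 + 78 + 94 = 445.
Anti-diagonal: 88 + 90 + 87 + 89 + 91 = 445.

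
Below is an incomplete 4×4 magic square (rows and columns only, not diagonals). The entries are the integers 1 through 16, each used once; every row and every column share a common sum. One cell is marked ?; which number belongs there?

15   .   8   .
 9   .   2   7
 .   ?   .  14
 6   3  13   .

The entries are 1 through 16, which sum to 136, so each line sums to 136/4 = 34.
The remaining cell in row 2 is (2,2) = 34 − 18 = 16.
The remaining cell in row 4 is (4,4) = 34 − 22 = 12.
From column 1, 34 − (15 + 9 + 6) gives (3,1) = 4.
Using column 3: 8 + 2 + 13 + ? → (3,3) = 34 − 23 = 11.
From column 4, 34 − (7 + 14 + 12) gives (1,4) = 1.
Using row 1: 15 + 8 + 1 + ? → (1,2) = 34 − 24 = 10.
Row 3: 4 + 11 + 14 + ? = 34, so (3,2) = 5.

5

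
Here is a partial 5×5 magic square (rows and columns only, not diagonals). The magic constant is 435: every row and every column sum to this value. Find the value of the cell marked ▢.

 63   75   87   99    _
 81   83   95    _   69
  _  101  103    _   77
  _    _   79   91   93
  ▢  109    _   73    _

Using row 1: 63 + 75 + 87 + 99 + ? → (1,5) = 435 − 324 = 111.
From row 2, 435 − (81 + 83 + 95 + 69) gives (2,4) = 107.
Column 2 needs 435; the known cells sum to 368, so (4,2) = 67.
From column 3, 435 − (87 + 95 + 103 + 79) gives (5,3) = 71.
Column 4: 99 + 107 + 91 + 73 + ? = 435, so (3,4) = 65.
Column 5 needs 435; the known cells sum to 350, so (5,5) = 85.
Using row 3: 101 + 103 + 65 + 77 + ? → (3,1) = 435 − 346 = 89.
The remaining cell in row 4 is (4,1) = 435 − 330 = 105.
Row 5 must total 435; the given cells sum to 338, so (5,1) = 97.

97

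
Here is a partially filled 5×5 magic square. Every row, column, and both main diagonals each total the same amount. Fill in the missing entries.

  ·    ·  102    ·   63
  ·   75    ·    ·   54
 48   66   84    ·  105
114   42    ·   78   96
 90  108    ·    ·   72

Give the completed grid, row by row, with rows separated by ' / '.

Column 5 is already complete: 63 + 54 + 105 + 96 + 72 = 390, so that is the magic constant.
Row 3 needs 390; the known cells sum to 303, so (3,4) = 87.
From row 4, 390 − (114 + 42 + 78 + 96) gives (4,3) = 60.
The remaining cell in column 2 is (1,2) = 390 − 291 = 99.
Main diagonal: 75 + 84 + 78 + 72 + ? = 390, so (1,1) = 81.
Anti-diagonal needs 390; the known cells sum to 279, so (2,4) = 111.
Row 1: 81 + 99 + 102 + 63 + ? = 390, so (1,4) = 45.
Column 1 needs 390; the known cells sum to 333, so (2,1) = 57.
Column 4 needs 390; the known cells sum to 321, so (5,4) = 69.
Row 2: 57 + 75 + 111 + 54 + ? = 390, so (2,3) = 93.
Row 5 must total 390; the given cells sum to 339, so (5,3) = 51.

81 99 102 45 63 / 57 75 93 111 54 / 48 66 84 87 105 / 114 42 60 78 96 / 90 108 51 69 72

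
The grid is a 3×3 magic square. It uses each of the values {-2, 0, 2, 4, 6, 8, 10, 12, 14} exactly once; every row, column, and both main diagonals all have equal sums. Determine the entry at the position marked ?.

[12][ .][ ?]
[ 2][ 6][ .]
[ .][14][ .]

The 9 entries sum to 54, so each line sums to 54/3 = 18.
Using row 2: 2 + 6 + ? → (2,3) = 18 − 8 = 10.
Using column 1: 12 + 2 + ? → (3,1) = 18 − 14 = 4.
Column 2 must total 18; the given cells sum to 20, so (1,2) = -2.
Main diagonal: 12 + 6 + ? = 18, so (3,3) = 0.
Anti-diagonal needs 18; the known cells sum to 10, so (1,3) = 8.

8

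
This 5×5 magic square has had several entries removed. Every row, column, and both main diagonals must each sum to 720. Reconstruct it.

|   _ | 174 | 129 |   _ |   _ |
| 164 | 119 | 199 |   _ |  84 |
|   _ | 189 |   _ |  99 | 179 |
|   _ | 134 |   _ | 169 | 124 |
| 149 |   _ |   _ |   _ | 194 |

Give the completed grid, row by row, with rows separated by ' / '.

Row 2 needs 720; the known cells sum to 566, so (2,4) = 154.
Column 2 needs 720; the known cells sum to 616, so (5,2) = 104.
Column 5 must total 720; the given cells sum to 581, so (1,5) = 139.
From anti-diagonal, 720 − (139 + 154 + 134 + 149) gives (3,3) = 144.
Row 3 needs 720; the known cells sum to 611, so (3,1) = 109.
Main diagonal must total 720; the given cells sum to 626, so (1,1) = 94.
Row 1 must total 720; the given cells sum to 536, so (1,4) = 184.
From column 1, 720 − (94 + 164 + 109 + 149) gives (4,1) = 204.
Column 4 must total 720; the given cells sum to 606, so (5,4) = 114.
Row 4 needs 720; the known cells sum to 631, so (4,3) = 89.
Row 5 needs 720; the known cells sum to 561, so (5,3) = 159.

94 174 129 184 139 / 164 119 199 154 84 / 109 189 144 99 179 / 204 134 89 169 124 / 149 104 159 114 194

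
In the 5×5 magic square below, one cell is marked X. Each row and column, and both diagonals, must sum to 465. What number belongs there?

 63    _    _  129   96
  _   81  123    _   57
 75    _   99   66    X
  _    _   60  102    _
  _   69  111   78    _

108

Column 3 needs 465; the known cells sum to 393, so (1,3) = 72.
Using column 4: 129 + 66 + 102 + 78 + ? → (2,4) = 465 − 375 = 90.
Main diagonal must total 465; the given cells sum to 345, so (5,5) = 120.
Using row 1: 63 + 72 + 129 + 96 + ? → (1,2) = 465 − 360 = 105.
Row 2 must total 465; the given cells sum to 351, so (2,1) = 114.
Row 5: 69 + 111 + 78 + 120 + ? = 465, so (5,1) = 87.
The remaining cell in column 1 is (4,1) = 465 − 339 = 126.
Anti-diagonal: 96 + 90 + 99 + 87 + ? = 465, so (4,2) = 93.
Row 4 needs 465; the known cells sum to 381, so (4,5) = 84.
Column 2 needs 465; the known cells sum to 348, so (3,2) = 117.
From column 5, 465 − (96 + 57 + 84 + 120) gives (3,5) = 108.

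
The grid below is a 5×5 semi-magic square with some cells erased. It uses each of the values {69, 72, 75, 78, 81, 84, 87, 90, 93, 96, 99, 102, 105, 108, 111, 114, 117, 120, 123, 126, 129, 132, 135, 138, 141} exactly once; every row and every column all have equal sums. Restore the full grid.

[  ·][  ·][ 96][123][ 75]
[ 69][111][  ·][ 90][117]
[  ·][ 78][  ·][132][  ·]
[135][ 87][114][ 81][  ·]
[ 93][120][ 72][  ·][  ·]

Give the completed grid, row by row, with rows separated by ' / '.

The 25 entries sum to 2625, so each line sums to 2625/5 = 525.
The remaining cell in row 2 is (2,3) = 525 − 387 = 138.
From row 4, 525 − (135 + 87 + 114 + 81) gives (4,5) = 108.
Column 2 must total 525; the given cells sum to 396, so (1,2) = 129.
From column 3, 525 − (96 + 138 + 114 + 72) gives (3,3) = 105.
Column 4 must total 525; the given cells sum to 426, so (5,4) = 99.
The remaining cell in row 1 is (1,1) = 525 − 423 = 102.
Using row 5: 93 + 120 + 72 + 99 + ? → (5,5) = 525 − 384 = 141.
The remaining cell in column 1 is (3,1) = 525 − 399 = 126.
Column 5 must total 525; the given cells sum to 441, so (3,5) = 84.

102 129 96 123 75 / 69 111 138 90 117 / 126 78 105 132 84 / 135 87 114 81 108 / 93 120 72 99 141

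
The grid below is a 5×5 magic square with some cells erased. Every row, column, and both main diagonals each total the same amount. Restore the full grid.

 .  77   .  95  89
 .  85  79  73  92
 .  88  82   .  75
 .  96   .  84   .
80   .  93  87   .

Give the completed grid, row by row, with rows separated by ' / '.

83 77 76 95 89 / 91 85 79 73 92 / 94 88 82 81 75 / 72 96 90 84 78 / 80 74 93 87 86

Anti-diagonal is already complete: 89 + 73 + 82 + 96 + 80 = 420, so that is the magic constant.
Row 2 needs 420; the known cells sum to 329, so (2,1) = 91.
Column 2 must total 420; the given cells sum to 346, so (5,2) = 74.
Column 4 needs 420; the known cells sum to 339, so (3,4) = 81.
Row 3 must total 420; the given cells sum to 326, so (3,1) = 94.
Row 5 needs 420; the known cells sum to 334, so (5,5) = 86.
The remaining cell in column 5 is (4,5) = 420 − 342 = 78.
Main diagonal: 85 + 82 + 84 + 86 + ? = 420, so (1,1) = 83.
Row 1 needs 420; the known cells sum to 344, so (1,3) = 76.
Using column 1: 83 + 91 + 94 + 80 + ? → (4,1) = 420 − 348 = 72.
Column 3: 76 + 79 + 82 + 93 + ? = 420, so (4,3) = 90.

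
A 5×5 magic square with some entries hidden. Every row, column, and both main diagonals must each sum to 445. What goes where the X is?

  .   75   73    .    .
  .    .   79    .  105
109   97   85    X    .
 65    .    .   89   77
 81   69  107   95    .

83

From row 5, 445 − (81 + 69 + 107 + 95) gives (5,5) = 93.
The remaining cell in column 3 is (4,3) = 445 − 344 = 101.
The remaining cell in row 4 is (4,2) = 445 − 332 = 113.
Column 2 must total 445; the given cells sum to 354, so (2,2) = 91.
Main diagonal: 91 + 85 + 89 + 93 + ? = 445, so (1,1) = 87.
Column 1 must total 445; the given cells sum to 342, so (2,1) = 103.
Row 2 must total 445; the given cells sum to 378, so (2,4) = 67.
Anti-diagonal must total 445; the given cells sum to 346, so (1,5) = 99.
The remaining cell in row 1 is (1,4) = 445 − 334 = 111.
Column 4: 111 + 67 + 89 + 95 + ? = 445, so (3,4) = 83.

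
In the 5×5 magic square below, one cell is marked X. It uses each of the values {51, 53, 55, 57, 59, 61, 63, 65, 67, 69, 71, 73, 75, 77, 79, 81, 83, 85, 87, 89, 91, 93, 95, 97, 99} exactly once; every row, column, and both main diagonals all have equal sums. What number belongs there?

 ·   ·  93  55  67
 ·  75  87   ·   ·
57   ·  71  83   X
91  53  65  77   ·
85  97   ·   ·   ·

95

The 25 entries sum to 1875, so each line sums to 1875/5 = 375.
Using row 4: 91 + 53 + 65 + 77 + ? → (4,5) = 375 − 286 = 89.
From column 3, 375 − (93 + 87 + 71 + 65) gives (5,3) = 59.
The remaining cell in anti-diagonal is (2,4) = 375 − 276 = 99.
Column 4 must total 375; the given cells sum to 314, so (5,4) = 61.
Row 5: 85 + 97 + 59 + 61 + ? = 375, so (5,5) = 73.
Main diagonal: 75 + 71 + 77 + 73 + ? = 375, so (1,1) = 79.
Row 1 needs 375; the known cells sum to 294, so (1,2) = 81.
Column 1 must total 375; the given cells sum to 312, so (2,1) = 63.
The remaining cell in column 2 is (3,2) = 375 − 306 = 69.
Row 2 needs 375; the known cells sum to 324, so (2,5) = 51.
Row 3 must total 375; the given cells sum to 280, so (3,5) = 95.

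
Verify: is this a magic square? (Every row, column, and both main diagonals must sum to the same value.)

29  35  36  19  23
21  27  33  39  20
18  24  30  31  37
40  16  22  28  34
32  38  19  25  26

Row 1: 29 + 35 + 36 + 19 + 23 = 142.
Row 2: 21 + 27 + 33 + 39 + 20 = 140.
Row 3: 18 + 24 + 30 + 31 + 37 = 140.
Row 4: 40 + 16 + 22 + 28 + 34 = 140.
Row 5: 32 + 38 + 19 + 25 + 26 = 140.
Column 1: 29 + 21 + 18 + 40 + 32 = 140.
Column 2: 35 + 27 + 24 + 16 + 38 = 140.
Column 3: 36 + 33 + 30 + 22 + 19 = 140.
Column 4: 19 + 39 + 31 + 28 + 25 = 142.
Column 5: 23 + 20 + 37 + 34 + 26 = 140.
Main diagonal: 29 + 27 + 30 + 28 + 26 = 140.
Anti-diagonal: 23 + 39 + 30 + 16 + 32 = 140.

No — row 1 sums to 142 but row 3 sums to 140.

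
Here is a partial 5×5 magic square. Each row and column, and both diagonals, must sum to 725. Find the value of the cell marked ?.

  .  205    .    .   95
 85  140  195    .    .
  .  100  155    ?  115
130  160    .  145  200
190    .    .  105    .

185

From row 4, 725 − (130 + 160 + 145 + 200) gives (4,3) = 90.
Column 2 must total 725; the given cells sum to 605, so (5,2) = 120.
Anti-diagonal must total 725; the given cells sum to 600, so (2,4) = 125.
Row 2 needs 725; the known cells sum to 545, so (2,5) = 180.
Column 5: 95 + 180 + 115 + 200 + ? = 725, so (5,5) = 135.
The remaining cell in main diagonal is (1,1) = 725 − 575 = 150.
The remaining cell in row 5 is (5,3) = 725 − 550 = 175.
Column 1 must total 725; the given cells sum to 555, so (3,1) = 170.
Column 3 needs 725; the known cells sum to 615, so (1,3) = 110.
From row 1, 725 − (150 + 205 + 110 + 95) gives (1,4) = 165.
Row 3 needs 725; the known cells sum to 540, so (3,4) = 185.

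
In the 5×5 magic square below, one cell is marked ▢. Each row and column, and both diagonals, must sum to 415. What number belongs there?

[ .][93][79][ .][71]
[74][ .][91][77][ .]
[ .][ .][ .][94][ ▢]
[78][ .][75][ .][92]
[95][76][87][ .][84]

80

The remaining cell in row 5 is (5,4) = 415 − 342 = 73.
Column 3: 79 + 91 + 75 + 87 + ? = 415, so (3,3) = 83.
The remaining cell in anti-diagonal is (4,2) = 415 − 326 = 89.
Row 4: 78 + 89 + 75 + 92 + ? = 415, so (4,4) = 81.
From column 4, 415 − (77 + 94 + 81 + 73) gives (1,4) = 90.
The remaining cell in row 1 is (1,1) = 415 − 333 = 82.
From column 1, 415 − (82 + 74 + 78 + 95) gives (3,1) = 86.
Main diagonal must total 415; the given cells sum to 330, so (2,2) = 85.
Row 2 needs 415; the known cells sum to 327, so (2,5) = 88.
Column 2 must total 415; the given cells sum to 343, so (3,2) = 72.
From column 5, 415 − (71 + 88 + 92 + 84) gives (3,5) = 80.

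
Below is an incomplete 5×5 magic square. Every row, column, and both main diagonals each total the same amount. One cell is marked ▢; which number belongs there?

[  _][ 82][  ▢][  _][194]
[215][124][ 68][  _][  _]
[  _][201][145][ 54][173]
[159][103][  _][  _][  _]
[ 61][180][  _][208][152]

Column 2 is complete and sums to 690; that is the magic constant.
The remaining cell in row 3 is (3,1) = 690 − 573 = 117.
From row 5, 690 − (61 + 180 + 208 + 152) gives (5,3) = 89.
Column 1 needs 690; the known cells sum to 552, so (1,1) = 138.
From main diagonal, 690 − (138 + 124 + 145 + 152) gives (4,4) = 131.
From anti-diagonal, 690 − (194 + 145 + 103 + 61) gives (2,4) = 187.
From row 2, 690 − (215 + 124 + 68 + 187) gives (2,5) = 96.
Using column 4: 187 + 54 + 131 + 208 + ? → (1,4) = 690 − 580 = 110.
From column 5, 690 − (194 + 96 + 173 + 152) gives (4,5) = 75.
From row 1, 690 − (138 + 82 + 110 + 194) gives (1,3) = 166.

166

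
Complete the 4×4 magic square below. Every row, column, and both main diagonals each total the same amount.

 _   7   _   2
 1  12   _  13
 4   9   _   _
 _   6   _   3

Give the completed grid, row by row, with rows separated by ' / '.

Column 2 is already complete: 7 + 12 + 9 + 6 = 34, so that is the magic constant.
Row 2: 1 + 12 + 13 + ? = 34, so (2,3) = 8.
Using column 4: 2 + 13 + 3 + ? → (3,4) = 34 − 18 = 16.
Using anti-diagonal: 2 + 8 + 9 + ? → (4,1) = 34 − 19 = 15.
Row 3: 4 + 9 + 16 + ? = 34, so (3,3) = 5.
Row 4 must total 34; the given cells sum to 24, so (4,3) = 10.
Using column 1: 1 + 4 + 15 + ? → (1,1) = 34 − 20 = 14.
The remaining cell in column 3 is (1,3) = 34 − 23 = 11.

14 7 11 2 / 1 12 8 13 / 4 9 5 16 / 15 6 10 3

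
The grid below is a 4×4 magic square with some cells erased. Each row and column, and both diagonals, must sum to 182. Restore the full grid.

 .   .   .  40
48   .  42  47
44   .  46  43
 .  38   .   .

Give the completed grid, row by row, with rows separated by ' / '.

39 50 53 40 / 48 45 42 47 / 44 49 46 43 / 51 38 41 52

The remaining cell in row 2 is (2,2) = 182 − 137 = 45.
From row 3, 182 − (44 + 46 + 43) gives (3,2) = 49.
Column 2 must total 182; the given cells sum to 132, so (1,2) = 50.
Column 4: 40 + 47 + 43 + ? = 182, so (4,4) = 52.
Using main diagonal: 45 + 46 + 52 + ? → (1,1) = 182 − 143 = 39.
Anti-diagonal must total 182; the given cells sum to 131, so (4,1) = 51.
Using row 1: 39 + 50 + 40 + ? → (1,3) = 182 − 129 = 53.
Using row 4: 51 + 38 + 52 + ? → (4,3) = 182 − 141 = 41.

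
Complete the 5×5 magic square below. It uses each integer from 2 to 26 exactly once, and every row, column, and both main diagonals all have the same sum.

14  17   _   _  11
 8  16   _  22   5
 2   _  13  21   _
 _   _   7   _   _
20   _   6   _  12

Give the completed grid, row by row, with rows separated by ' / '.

The entries are 2 through 26, which sum to 350, so each line sums to 350/5 = 70.
Row 2: 8 + 16 + 22 + 5 + ? = 70, so (2,3) = 19.
Column 1 must total 70; the given cells sum to 44, so (4,1) = 26.
The remaining cell in column 3 is (1,3) = 70 − 45 = 25.
From main diagonal, 70 − (14 + 16 + 13 + 12) gives (4,4) = 15.
Anti-diagonal needs 70; the known cells sum to 66, so (4,2) = 4.
Row 1 must total 70; the given cells sum to 67, so (1,4) = 3.
The remaining cell in row 4 is (4,5) = 70 − 52 = 18.
Column 4 must total 70; the given cells sum to 61, so (5,4) = 9.
From column 5, 70 − (11 + 5 + 18 + 12) gives (3,5) = 24.
The remaining cell in row 3 is (3,2) = 70 − 60 = 10.
Row 5 needs 70; the known cells sum to 47, so (5,2) = 23.

14 17 25 3 11 / 8 16 19 22 5 / 2 10 13 21 24 / 26 4 7 15 18 / 20 23 6 9 12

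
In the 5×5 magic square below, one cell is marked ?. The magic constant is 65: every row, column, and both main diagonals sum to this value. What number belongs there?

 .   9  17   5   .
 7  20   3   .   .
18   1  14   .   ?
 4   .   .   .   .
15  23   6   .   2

10

Row 5: 15 + 23 + 6 + 2 + ? = 65, so (5,4) = 19.
From column 1, 65 − (7 + 18 + 4 + 15) gives (1,1) = 21.
The remaining cell in column 2 is (4,2) = 65 − 53 = 12.
Using column 3: 17 + 3 + 14 + 6 + ? → (4,3) = 65 − 40 = 25.
The remaining cell in main diagonal is (4,4) = 65 − 57 = 8.
From row 1, 65 − (21 + 9 + 17 + 5) gives (1,5) = 13.
Row 4 must total 65; the given cells sum to 49, so (4,5) = 16.
Using anti-diagonal: 13 + 14 + 12 + 15 + ? → (2,4) = 65 − 54 = 11.
From row 2, 65 − (7 + 20 + 3 + 11) gives (2,5) = 24.
Using column 4: 5 + 11 + 8 + 19 + ? → (3,4) = 65 − 43 = 22.
Column 5 needs 65; the known cells sum to 55, so (3,5) = 10.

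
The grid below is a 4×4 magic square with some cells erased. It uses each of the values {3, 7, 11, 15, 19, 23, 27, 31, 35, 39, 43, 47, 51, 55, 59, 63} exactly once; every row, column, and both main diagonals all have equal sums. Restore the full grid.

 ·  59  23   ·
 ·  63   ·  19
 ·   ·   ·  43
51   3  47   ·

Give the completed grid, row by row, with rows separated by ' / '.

11 59 23 39 / 15 63 35 19 / 55 7 27 43 / 51 3 47 31

The 16 entries sum to 528, so each line sums to 528/4 = 132.
Row 4: 51 + 3 + 47 + ? = 132, so (4,4) = 31.
Column 2 needs 132; the known cells sum to 125, so (3,2) = 7.
Column 4 needs 132; the known cells sum to 93, so (1,4) = 39.
From anti-diagonal, 132 − (39 + 7 + 51) gives (2,3) = 35.
Row 1 needs 132; the known cells sum to 121, so (1,1) = 11.
Row 2: 63 + 35 + 19 + ? = 132, so (2,1) = 15.
Column 1 must total 132; the given cells sum to 77, so (3,1) = 55.
Column 3 must total 132; the given cells sum to 105, so (3,3) = 27.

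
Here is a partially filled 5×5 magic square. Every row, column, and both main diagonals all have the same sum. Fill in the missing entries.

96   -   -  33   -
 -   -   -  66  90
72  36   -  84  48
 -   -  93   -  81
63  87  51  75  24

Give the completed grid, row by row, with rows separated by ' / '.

96 45 69 33 57 / 39 78 27 66 90 / 72 36 60 84 48 / 30 54 93 42 81 / 63 87 51 75 24

Row 5 is already complete: 63 + 87 + 51 + 75 + 24 = 300, so that is the magic constant.
Row 3 needs 300; the known cells sum to 240, so (3,3) = 60.
From column 4, 300 − (33 + 66 + 84 + 75) gives (4,4) = 42.
The remaining cell in column 5 is (1,5) = 300 − 243 = 57.
Main diagonal needs 300; the known cells sum to 222, so (2,2) = 78.
From anti-diagonal, 300 − (57 + 66 + 60 + 63) gives (4,2) = 54.
Row 4 must total 300; the given cells sum to 270, so (4,1) = 30.
The remaining cell in column 1 is (2,1) = 300 − 261 = 39.
Using column 2: 78 + 36 + 54 + 87 + ? → (1,2) = 300 − 255 = 45.
Row 1 must total 300; the given cells sum to 231, so (1,3) = 69.
Row 2 needs 300; the known cells sum to 273, so (2,3) = 27.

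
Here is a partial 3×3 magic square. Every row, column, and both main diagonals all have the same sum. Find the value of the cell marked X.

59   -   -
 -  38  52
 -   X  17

66

Main diagonal is complete and sums to 114; that is the magic constant.
The remaining cell in row 2 is (2,1) = 114 − 90 = 24.
From column 1, 114 − (59 + 24) gives (3,1) = 31.
The remaining cell in column 3 is (1,3) = 114 − 69 = 45.
Row 1 needs 114; the known cells sum to 104, so (1,2) = 10.
Row 3 needs 114; the known cells sum to 48, so (3,2) = 66.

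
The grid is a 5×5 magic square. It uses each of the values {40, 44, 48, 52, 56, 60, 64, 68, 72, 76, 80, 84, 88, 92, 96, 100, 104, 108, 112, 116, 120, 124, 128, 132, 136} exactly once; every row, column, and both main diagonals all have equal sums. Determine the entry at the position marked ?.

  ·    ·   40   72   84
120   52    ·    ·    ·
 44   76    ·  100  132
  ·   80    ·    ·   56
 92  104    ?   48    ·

136

The 25 entries sum to 2200, so each line sums to 2200/5 = 440.
Row 3 must total 440; the given cells sum to 352, so (3,3) = 88.
Column 2 needs 440; the known cells sum to 312, so (1,2) = 128.
From anti-diagonal, 440 − (84 + 88 + 80 + 92) gives (2,4) = 96.
Row 1 needs 440; the known cells sum to 324, so (1,1) = 116.
The remaining cell in column 1 is (4,1) = 440 − 372 = 68.
Column 4 needs 440; the known cells sum to 316, so (4,4) = 124.
Main diagonal needs 440; the known cells sum to 380, so (5,5) = 60.
Row 4 needs 440; the known cells sum to 328, so (4,3) = 112.
Row 5 needs 440; the known cells sum to 304, so (5,3) = 136.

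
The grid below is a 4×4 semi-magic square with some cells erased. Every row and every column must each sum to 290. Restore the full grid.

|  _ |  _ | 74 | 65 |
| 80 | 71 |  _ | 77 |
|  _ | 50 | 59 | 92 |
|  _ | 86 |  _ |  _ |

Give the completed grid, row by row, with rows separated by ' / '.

From row 2, 290 − (80 + 71 + 77) gives (2,3) = 62.
Row 3 needs 290; the known cells sum to 201, so (3,1) = 89.
Using column 2: 71 + 50 + 86 + ? → (1,2) = 290 − 207 = 83.
Using column 3: 74 + 62 + 59 + ? → (4,3) = 290 − 195 = 95.
Column 4 needs 290; the known cells sum to 234, so (4,4) = 56.
Row 1: 83 + 74 + 65 + ? = 290, so (1,1) = 68.
Row 4: 86 + 95 + 56 + ? = 290, so (4,1) = 53.

68 83 74 65 / 80 71 62 77 / 89 50 59 92 / 53 86 95 56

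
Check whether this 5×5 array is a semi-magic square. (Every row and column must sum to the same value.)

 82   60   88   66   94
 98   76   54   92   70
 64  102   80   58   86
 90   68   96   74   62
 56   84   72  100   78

Row 1: 82 + 60 + 88 + 66 + 94 = 390.
Row 2: 98 + 76 + 54 + 92 + 70 = 390.
Row 3: 64 + 102 + 80 + 58 + 86 = 390.
Row 4: 90 + 68 + 96 + 74 + 62 = 390.
Row 5: 56 + 84 + 72 + 100 + 78 = 390.
Column 1: 82 + 98 + 64 + 90 + 56 = 390.
Column 2: 60 + 76 + 102 + 68 + 84 = 390.
Column 3: 88 + 54 + 80 + 96 + 72 = 390.
Column 4: 66 + 92 + 58 + 74 + 100 = 390.
Column 5: 94 + 70 + 86 + 62 + 78 = 390.
All lines sum to 390.

Yes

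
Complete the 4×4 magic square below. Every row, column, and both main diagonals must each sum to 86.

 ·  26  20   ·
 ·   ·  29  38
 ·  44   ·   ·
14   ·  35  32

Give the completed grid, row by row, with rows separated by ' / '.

41 26 20 -1 / 8 11 29 38 / 23 44 2 17 / 14 5 35 32

Row 4 must total 86; the given cells sum to 81, so (4,2) = 5.
Using column 2: 26 + 44 + 5 + ? → (2,2) = 86 − 75 = 11.
Column 3 must total 86; the given cells sum to 84, so (3,3) = 2.
Main diagonal must total 86; the given cells sum to 45, so (1,1) = 41.
Anti-diagonal needs 86; the known cells sum to 87, so (1,4) = -1.
Using row 2: 11 + 29 + 38 + ? → (2,1) = 86 − 78 = 8.
Column 1: 41 + 8 + 14 + ? = 86, so (3,1) = 23.
Column 4 needs 86; the known cells sum to 69, so (3,4) = 17.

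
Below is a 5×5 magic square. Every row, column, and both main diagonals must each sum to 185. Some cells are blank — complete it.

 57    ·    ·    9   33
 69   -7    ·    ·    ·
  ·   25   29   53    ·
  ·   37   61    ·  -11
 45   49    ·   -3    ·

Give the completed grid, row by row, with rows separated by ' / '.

57 81 5 9 33 / 69 -7 17 41 65 / 1 25 29 53 77 / 13 37 61 85 -11 / 45 49 73 -3 21

Using column 2: -7 + 25 + 37 + 49 + ? → (1,2) = 185 − 104 = 81.
Anti-diagonal needs 185; the known cells sum to 144, so (2,4) = 41.
The remaining cell in row 1 is (1,3) = 185 − 180 = 5.
From column 4, 185 − (9 + 41 + 53 + (-3)) gives (4,4) = 85.
The remaining cell in main diagonal is (5,5) = 185 − 164 = 21.
The remaining cell in row 4 is (4,1) = 185 − 172 = 13.
From row 5, 185 − (45 + 49 + (-3) + 21) gives (5,3) = 73.
Using column 1: 57 + 69 + 13 + 45 + ? → (3,1) = 185 − 184 = 1.
Column 3 must total 185; the given cells sum to 168, so (2,3) = 17.
From row 2, 185 − (69 + (-7) + 17 + 41) gives (2,5) = 65.
From row 3, 185 − (1 + 25 + 29 + 53) gives (3,5) = 77.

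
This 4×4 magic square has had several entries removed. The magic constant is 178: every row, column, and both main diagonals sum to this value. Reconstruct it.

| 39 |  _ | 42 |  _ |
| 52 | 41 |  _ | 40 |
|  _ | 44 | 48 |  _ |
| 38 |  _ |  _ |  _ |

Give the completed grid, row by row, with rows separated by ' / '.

39 46 42 51 / 52 41 45 40 / 49 44 48 37 / 38 47 43 50

Row 2 needs 178; the known cells sum to 133, so (2,3) = 45.
Column 1: 39 + 52 + 38 + ? = 178, so (3,1) = 49.
Column 3 must total 178; the given cells sum to 135, so (4,3) = 43.
Main diagonal: 39 + 41 + 48 + ? = 178, so (4,4) = 50.
The remaining cell in anti-diagonal is (1,4) = 178 − 127 = 51.
Using row 1: 39 + 42 + 51 + ? → (1,2) = 178 − 132 = 46.
The remaining cell in row 3 is (3,4) = 178 − 141 = 37.
From row 4, 178 − (38 + 43 + 50) gives (4,2) = 47.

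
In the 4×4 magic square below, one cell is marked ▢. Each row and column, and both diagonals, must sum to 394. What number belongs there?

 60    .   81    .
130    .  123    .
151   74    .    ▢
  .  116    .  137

Column 1 needs 394; the known cells sum to 341, so (4,1) = 53.
Anti-diagonal must total 394; the given cells sum to 250, so (1,4) = 144.
Using row 1: 60 + 81 + 144 + ? → (1,2) = 394 − 285 = 109.
From row 4, 394 − (53 + 116 + 137) gives (4,3) = 88.
Column 2: 109 + 74 + 116 + ? = 394, so (2,2) = 95.
Column 3: 81 + 123 + 88 + ? = 394, so (3,3) = 102.
Row 2 must total 394; the given cells sum to 348, so (2,4) = 46.
From row 3, 394 − (151 + 74 + 102) gives (3,4) = 67.

67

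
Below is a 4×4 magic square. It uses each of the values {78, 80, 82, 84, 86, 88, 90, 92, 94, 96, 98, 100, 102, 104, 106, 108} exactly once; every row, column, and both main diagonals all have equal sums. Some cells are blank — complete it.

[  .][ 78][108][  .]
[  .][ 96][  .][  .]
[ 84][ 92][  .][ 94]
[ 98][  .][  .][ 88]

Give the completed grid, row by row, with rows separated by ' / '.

The 16 entries sum to 1488, so each line sums to 1488/4 = 372.
Using row 3: 84 + 92 + 94 + ? → (3,3) = 372 − 270 = 102.
From column 2, 372 − (78 + 96 + 92) gives (4,2) = 106.
Main diagonal: 96 + 102 + 88 + ? = 372, so (1,1) = 86.
Row 1 must total 372; the given cells sum to 272, so (1,4) = 100.
Row 4 needs 372; the known cells sum to 292, so (4,3) = 80.
Column 1: 86 + 84 + 98 + ? = 372, so (2,1) = 104.
From column 3, 372 − (108 + 102 + 80) gives (2,3) = 82.
Column 4 must total 372; the given cells sum to 282, so (2,4) = 90.

86 78 108 100 / 104 96 82 90 / 84 92 102 94 / 98 106 80 88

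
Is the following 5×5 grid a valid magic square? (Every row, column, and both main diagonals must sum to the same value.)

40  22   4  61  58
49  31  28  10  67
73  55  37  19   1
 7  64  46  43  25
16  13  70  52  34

Row 1: 40 + 22 + 4 + 61 + 58 = 185.
Row 2: 49 + 31 + 28 + 10 + 67 = 185.
Row 3: 73 + 55 + 37 + 19 + 1 = 185.
Row 4: 7 + 64 + 46 + 43 + 25 = 185.
Row 5: 16 + 13 + 70 + 52 + 34 = 185.
Column 1: 40 + 49 + 73 + 7 + 16 = 185.
Column 2: 22 + 31 + 55 + 64 + 13 = 185.
Column 3: 4 + 28 + 37 + 46 + 70 = 185.
Column 4: 61 + 10 + 19 + 43 + 52 = 185.
Column 5: 58 + 67 + 1 + 25 + 34 = 185.
Main diagonal: 40 + 31 + 37 + 43 + 34 = 185.
Anti-diagonal: 58 + 10 + 37 + 64 + 16 = 185.
All lines sum to 185.

Yes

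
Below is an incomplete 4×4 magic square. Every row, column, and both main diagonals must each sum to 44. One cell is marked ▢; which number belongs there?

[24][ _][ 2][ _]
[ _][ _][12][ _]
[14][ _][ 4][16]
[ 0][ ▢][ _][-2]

From row 3, 44 − (14 + 4 + 16) gives (3,2) = 10.
Column 1 needs 44; the known cells sum to 38, so (2,1) = 6.
Using column 3: 2 + 12 + 4 + ? → (4,3) = 44 − 18 = 26.
Main diagonal: 24 + 4 + (-2) + ? = 44, so (2,2) = 18.
The remaining cell in anti-diagonal is (1,4) = 44 − 22 = 22.
The remaining cell in row 1 is (1,2) = 44 − 48 = -4.
From row 2, 44 − (6 + 18 + 12) gives (2,4) = 8.
Row 4 must total 44; the given cells sum to 24, so (4,2) = 20.

20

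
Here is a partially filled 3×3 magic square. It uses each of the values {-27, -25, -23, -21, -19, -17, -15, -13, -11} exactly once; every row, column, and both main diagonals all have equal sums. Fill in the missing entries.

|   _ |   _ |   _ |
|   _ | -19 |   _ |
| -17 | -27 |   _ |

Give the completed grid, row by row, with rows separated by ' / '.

The 9 entries sum to -171, so each line sums to -171/3 = -57.
Row 3 needs -57; the known cells sum to -44, so (3,3) = -13.
Using column 2: -19 + (-27) + ? → (1,2) = -57 − (-46) = -11.
The remaining cell in main diagonal is (1,1) = -57 − (-32) = -25.
From anti-diagonal, -57 − (-19 + (-17)) gives (1,3) = -21.
Using column 1: -25 + (-17) + ? → (2,1) = -57 − (-42) = -15.
Column 3 needs -57; the known cells sum to -34, so (2,3) = -23.

-25 -11 -21 / -15 -19 -23 / -17 -27 -13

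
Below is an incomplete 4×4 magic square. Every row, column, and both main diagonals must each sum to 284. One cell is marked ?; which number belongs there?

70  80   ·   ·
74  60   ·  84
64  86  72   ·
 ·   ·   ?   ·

68

Row 2: 74 + 60 + 84 + ? = 284, so (2,3) = 66.
The remaining cell in row 3 is (3,4) = 284 − 222 = 62.
Column 1: 70 + 74 + 64 + ? = 284, so (4,1) = 76.
Column 2 needs 284; the known cells sum to 226, so (4,2) = 58.
Using main diagonal: 70 + 60 + 72 + ? → (4,4) = 284 − 202 = 82.
Anti-diagonal: 66 + 86 + 76 + ? = 284, so (1,4) = 56.
The remaining cell in row 1 is (1,3) = 284 − 206 = 78.
The remaining cell in row 4 is (4,3) = 284 − 216 = 68.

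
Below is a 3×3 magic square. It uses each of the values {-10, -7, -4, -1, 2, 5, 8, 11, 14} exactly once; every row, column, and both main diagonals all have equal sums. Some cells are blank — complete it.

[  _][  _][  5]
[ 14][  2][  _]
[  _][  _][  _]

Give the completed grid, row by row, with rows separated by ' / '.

The 9 entries sum to 18, so each line sums to 18/3 = 6.
Row 2 must total 6; the given cells sum to 16, so (2,3) = -10.
Column 3 needs 6; the known cells sum to -5, so (3,3) = 11.
The remaining cell in main diagonal is (1,1) = 6 − 13 = -7.
Anti-diagonal needs 6; the known cells sum to 7, so (3,1) = -1.
Using row 1: -7 + 5 + ? → (1,2) = 6 − (-2) = 8.
From row 3, 6 − (-1 + 11) gives (3,2) = -4.

-7 8 5 / 14 2 -10 / -1 -4 11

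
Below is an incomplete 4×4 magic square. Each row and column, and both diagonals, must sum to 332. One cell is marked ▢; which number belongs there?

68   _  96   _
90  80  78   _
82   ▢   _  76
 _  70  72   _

88

Row 2: 90 + 80 + 78 + ? = 332, so (2,4) = 84.
Column 1 needs 332; the known cells sum to 240, so (4,1) = 92.
From column 3, 332 − (96 + 78 + 72) gives (3,3) = 86.
Main diagonal: 68 + 80 + 86 + ? = 332, so (4,4) = 98.
Row 3 needs 332; the known cells sum to 244, so (3,2) = 88.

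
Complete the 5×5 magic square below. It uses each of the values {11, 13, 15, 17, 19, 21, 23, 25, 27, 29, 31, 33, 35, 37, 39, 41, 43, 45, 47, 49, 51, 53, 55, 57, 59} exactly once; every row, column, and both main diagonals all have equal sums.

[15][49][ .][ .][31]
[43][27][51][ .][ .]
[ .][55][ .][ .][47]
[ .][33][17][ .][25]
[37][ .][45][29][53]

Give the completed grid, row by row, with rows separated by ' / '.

15 49 23 57 31 / 43 27 51 35 19 / 21 55 39 13 47 / 59 33 17 41 25 / 37 11 45 29 53

The 25 entries sum to 875, so each line sums to 875/5 = 175.
The remaining cell in row 5 is (5,2) = 175 − 164 = 11.
The remaining cell in column 5 is (2,5) = 175 − 156 = 19.
Row 2: 43 + 27 + 51 + 19 + ? = 175, so (2,4) = 35.
Anti-diagonal needs 175; the known cells sum to 136, so (3,3) = 39.
The remaining cell in column 3 is (1,3) = 175 − 152 = 23.
Main diagonal: 15 + 27 + 39 + 53 + ? = 175, so (4,4) = 41.
Row 1 must total 175; the given cells sum to 118, so (1,4) = 57.
Row 4 needs 175; the known cells sum to 116, so (4,1) = 59.
Column 1 needs 175; the known cells sum to 154, so (3,1) = 21.
Column 4: 57 + 35 + 41 + 29 + ? = 175, so (3,4) = 13.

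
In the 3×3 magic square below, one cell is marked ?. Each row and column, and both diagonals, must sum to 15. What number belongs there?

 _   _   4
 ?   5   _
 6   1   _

From row 3, 15 − (6 + 1) gives (3,3) = 8.
From column 2, 15 − (5 + 1) gives (1,2) = 9.
Column 3 must total 15; the given cells sum to 12, so (2,3) = 3.
Using main diagonal: 5 + 8 + ? → (1,1) = 15 − 13 = 2.
Using row 2: 5 + 3 + ? → (2,1) = 15 − 8 = 7.

7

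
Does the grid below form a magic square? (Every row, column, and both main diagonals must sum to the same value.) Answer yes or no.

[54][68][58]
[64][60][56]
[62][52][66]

Row 1: 54 + 68 + 58 = 180.
Row 2: 64 + 60 + 56 = 180.
Row 3: 62 + 52 + 66 = 180.
Column 1: 54 + 64 + 62 = 180.
Column 2: 68 + 60 + 52 = 180.
Column 3: 58 + 56 + 66 = 180.
Main diagonal: 54 + 60 + 66 = 180.
Anti-diagonal: 58 + 60 + 62 = 180.
All lines sum to 180.

Yes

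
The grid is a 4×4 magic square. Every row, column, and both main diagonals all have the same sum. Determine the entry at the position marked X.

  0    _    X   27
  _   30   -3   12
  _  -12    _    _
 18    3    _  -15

Anti-diagonal is complete and sums to 30; that is the magic constant.
Using row 2: 30 + (-3) + 12 + ? → (2,1) = 30 − 39 = -9.
Row 4 needs 30; the known cells sum to 6, so (4,3) = 24.
Using column 1: 0 + (-9) + 18 + ? → (3,1) = 30 − 9 = 21.
Column 2 must total 30; the given cells sum to 21, so (1,2) = 9.
The remaining cell in column 4 is (3,4) = 30 − 24 = 6.
The remaining cell in main diagonal is (3,3) = 30 − 15 = 15.
Row 1 must total 30; the given cells sum to 36, so (1,3) = -6.

-6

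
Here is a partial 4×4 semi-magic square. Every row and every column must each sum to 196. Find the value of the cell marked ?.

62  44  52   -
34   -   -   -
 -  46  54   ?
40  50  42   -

Row 1 needs 196; the known cells sum to 158, so (1,4) = 38.
Row 4 needs 196; the known cells sum to 132, so (4,4) = 64.
From column 1, 196 − (62 + 34 + 40) gives (3,1) = 60.
The remaining cell in column 2 is (2,2) = 196 − 140 = 56.
Column 3 needs 196; the known cells sum to 148, so (2,3) = 48.
The remaining cell in row 2 is (2,4) = 196 − 138 = 58.
Using row 3: 60 + 46 + 54 + ? → (3,4) = 196 − 160 = 36.

36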